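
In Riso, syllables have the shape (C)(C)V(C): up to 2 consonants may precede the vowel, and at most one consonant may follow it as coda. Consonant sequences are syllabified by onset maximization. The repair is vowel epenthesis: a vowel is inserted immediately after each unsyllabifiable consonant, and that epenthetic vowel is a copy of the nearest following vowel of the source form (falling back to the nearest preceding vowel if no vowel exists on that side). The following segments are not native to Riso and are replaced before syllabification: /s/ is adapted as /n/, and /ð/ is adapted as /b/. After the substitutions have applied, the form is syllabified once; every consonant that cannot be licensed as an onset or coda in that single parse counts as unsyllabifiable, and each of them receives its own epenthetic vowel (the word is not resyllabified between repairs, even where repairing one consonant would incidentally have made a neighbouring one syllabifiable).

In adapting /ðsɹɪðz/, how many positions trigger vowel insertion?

After substitution the input is /bnɹɪbz/.
The unsyllabifiable consonants are /b/, /z/; each receives one epenthetic vowel.

2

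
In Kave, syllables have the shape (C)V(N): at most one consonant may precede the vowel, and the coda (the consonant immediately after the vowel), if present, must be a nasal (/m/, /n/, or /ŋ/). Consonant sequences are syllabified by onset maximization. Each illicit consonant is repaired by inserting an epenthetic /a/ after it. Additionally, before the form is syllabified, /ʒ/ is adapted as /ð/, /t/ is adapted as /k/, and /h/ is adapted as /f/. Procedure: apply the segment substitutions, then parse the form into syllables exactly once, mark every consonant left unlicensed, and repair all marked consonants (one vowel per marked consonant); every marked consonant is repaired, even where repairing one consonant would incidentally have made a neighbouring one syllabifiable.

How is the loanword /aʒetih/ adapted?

Substitution: /ʒ/ → /ð/, /t/ → /k/, /h/ → /f/, giving /aðekif/.
Under (C)V(N), the unsyllabifiable consonants are /f/ (only a nasal (/m/, /n/, or /ŋ/) is licensed in coda position; onsets are limited to one consonant).
Epenthesis after each stranded consonant: /f/ → /fa/.

aðekifa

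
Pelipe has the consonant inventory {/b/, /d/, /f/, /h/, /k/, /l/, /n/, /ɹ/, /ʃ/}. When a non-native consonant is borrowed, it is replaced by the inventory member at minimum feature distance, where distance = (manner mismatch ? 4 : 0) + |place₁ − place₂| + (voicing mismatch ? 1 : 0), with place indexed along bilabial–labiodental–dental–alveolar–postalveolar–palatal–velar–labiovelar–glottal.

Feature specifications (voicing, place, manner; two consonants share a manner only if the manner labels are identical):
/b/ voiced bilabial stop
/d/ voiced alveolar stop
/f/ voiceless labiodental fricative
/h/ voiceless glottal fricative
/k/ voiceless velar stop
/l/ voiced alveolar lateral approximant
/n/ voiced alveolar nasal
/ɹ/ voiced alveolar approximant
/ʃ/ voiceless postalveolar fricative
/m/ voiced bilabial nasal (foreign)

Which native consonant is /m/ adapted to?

/n/ is closest: same manner (nasal), place distance 3 (bilabial→alveolar), same voicing; total 3. Next closest is /b/ at distance 4.

n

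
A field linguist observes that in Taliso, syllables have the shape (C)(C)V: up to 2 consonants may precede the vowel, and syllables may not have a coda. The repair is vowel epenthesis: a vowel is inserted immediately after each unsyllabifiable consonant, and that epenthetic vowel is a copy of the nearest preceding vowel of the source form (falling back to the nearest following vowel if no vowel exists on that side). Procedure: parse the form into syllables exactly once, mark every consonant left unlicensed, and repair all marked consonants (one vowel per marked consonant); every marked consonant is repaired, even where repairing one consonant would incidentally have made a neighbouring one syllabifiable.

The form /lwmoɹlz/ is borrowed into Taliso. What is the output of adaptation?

lowmoɹolozo

Under (C)(C)V, the unsyllabifiable consonants are /l/, /ɹ/, /l/, /z/ (no codas are permitted; onsets may contain at most 2 consonants).
Epenthesis after each stranded consonant: /l/ → /lo/, /ɹ/ → /ɹo/, /l/ → /lo/, /z/ → /zo/.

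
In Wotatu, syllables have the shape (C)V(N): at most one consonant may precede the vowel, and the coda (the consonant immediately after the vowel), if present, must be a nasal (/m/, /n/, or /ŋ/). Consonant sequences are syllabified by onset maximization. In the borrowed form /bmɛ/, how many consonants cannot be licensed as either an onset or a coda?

Syllabifying with onset maximization leaves /b/ stranded (only a nasal (/m/, /n/, or /ŋ/) is licensed in coda position; onsets are limited to one consonant).

1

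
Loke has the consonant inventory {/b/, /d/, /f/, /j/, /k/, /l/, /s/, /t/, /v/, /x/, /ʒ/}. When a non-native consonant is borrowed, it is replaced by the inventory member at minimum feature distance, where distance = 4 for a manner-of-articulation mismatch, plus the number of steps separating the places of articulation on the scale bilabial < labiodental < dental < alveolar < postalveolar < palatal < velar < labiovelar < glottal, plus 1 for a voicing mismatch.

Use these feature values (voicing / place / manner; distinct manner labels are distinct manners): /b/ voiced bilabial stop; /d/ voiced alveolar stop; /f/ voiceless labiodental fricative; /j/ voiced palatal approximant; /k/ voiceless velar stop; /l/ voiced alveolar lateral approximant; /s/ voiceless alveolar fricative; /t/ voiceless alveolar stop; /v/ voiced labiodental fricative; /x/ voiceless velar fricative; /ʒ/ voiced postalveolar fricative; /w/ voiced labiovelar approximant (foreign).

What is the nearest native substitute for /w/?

/j/ is closest: same manner (approximant), place distance 2 (labiovelar→palatal), same voicing; total 2. Next closest is /k/ at distance 6.

j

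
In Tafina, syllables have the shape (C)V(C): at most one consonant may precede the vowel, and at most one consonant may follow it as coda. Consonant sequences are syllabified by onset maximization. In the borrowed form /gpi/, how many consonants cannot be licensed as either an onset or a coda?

Syllabifying with onset maximization leaves /g/ stranded (at most one coda consonant is licensed; onsets are limited to one consonant).

1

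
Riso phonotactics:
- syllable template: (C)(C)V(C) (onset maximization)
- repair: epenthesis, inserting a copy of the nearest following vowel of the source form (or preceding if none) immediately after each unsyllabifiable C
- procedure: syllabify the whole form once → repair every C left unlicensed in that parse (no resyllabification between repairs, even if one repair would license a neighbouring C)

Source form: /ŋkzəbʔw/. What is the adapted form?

ŋəkzəbʔəwə

The consonants /ŋ/, /ʔ/, /w/ cannot be parsed into a legal (C)(C)V(C) syllable (at most one coda consonant is licensed; onsets may contain at most 2 consonants).
Each unlicensed consonant becomes the onset of a new syllable: /ŋ/ → /ŋə/, /ʔ/ → /ʔə/, /w/ → /wə/.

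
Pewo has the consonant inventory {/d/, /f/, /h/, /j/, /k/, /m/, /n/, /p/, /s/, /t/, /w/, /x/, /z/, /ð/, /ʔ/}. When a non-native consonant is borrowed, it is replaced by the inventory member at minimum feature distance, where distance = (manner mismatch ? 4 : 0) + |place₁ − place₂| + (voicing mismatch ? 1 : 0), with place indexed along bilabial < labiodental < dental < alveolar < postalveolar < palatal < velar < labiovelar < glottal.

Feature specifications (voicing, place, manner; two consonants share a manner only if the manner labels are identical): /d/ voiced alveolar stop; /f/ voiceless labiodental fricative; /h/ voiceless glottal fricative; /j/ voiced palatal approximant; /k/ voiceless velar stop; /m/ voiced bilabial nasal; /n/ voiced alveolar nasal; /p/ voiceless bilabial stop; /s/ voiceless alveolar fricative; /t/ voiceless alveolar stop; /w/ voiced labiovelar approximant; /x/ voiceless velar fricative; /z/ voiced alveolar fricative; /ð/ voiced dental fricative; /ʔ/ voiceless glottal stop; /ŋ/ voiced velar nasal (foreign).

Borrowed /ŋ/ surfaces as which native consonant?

n

/n/ is closest: same manner (nasal), place distance 3 (velar→alveolar), same voicing; total 3. Next closest is /j/ at distance 5.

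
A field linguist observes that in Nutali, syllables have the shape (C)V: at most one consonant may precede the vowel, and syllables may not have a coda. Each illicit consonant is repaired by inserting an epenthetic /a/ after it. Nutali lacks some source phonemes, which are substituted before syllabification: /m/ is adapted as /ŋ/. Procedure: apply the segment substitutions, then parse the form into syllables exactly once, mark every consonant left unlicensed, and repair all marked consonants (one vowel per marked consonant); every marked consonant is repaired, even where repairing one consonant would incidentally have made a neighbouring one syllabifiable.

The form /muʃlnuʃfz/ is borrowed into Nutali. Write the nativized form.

Substitution: /m/ → /ŋ/, giving /ŋuʃlnuʃfz/.
The consonants /ʃ/, /l/, /ʃ/, /f/, /z/ cannot be parsed into a legal (C)V syllable (no codas are permitted; onsets are limited to one consonant).
Each unlicensed consonant becomes the onset of a new syllable: /ʃ/ → /ʃa/, /l/ → /la/, /ʃ/ → /ʃa/, /f/ → /fa/, /z/ → /za/.

ŋuʃalanuʃafaza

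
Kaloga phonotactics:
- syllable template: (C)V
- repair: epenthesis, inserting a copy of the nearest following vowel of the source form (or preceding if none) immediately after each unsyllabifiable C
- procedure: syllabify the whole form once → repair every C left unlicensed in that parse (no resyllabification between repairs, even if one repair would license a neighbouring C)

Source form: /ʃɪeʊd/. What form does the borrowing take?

Syllabifying with onset maximization leaves /d/ stranded (no codas are permitted; onsets are limited to one consonant).
Epenthesis after each stranded consonant: /d/ → /dʊ/.

ʃɪeʊdʊ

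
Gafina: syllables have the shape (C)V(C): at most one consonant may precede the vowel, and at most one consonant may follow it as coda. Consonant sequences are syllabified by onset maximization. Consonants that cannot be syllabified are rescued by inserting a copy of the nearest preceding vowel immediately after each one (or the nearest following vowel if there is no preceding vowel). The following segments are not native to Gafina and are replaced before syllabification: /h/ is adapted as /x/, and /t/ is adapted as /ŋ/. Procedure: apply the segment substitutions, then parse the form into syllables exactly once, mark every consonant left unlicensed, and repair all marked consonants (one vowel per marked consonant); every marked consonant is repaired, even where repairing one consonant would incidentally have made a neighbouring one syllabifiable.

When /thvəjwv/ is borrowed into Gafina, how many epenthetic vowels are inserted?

After substitution the input is /ŋxvəjwv/.
The unsyllabifiable consonants are /ŋ/, /x/, /w/, /v/; each receives one epenthetic vowel.

4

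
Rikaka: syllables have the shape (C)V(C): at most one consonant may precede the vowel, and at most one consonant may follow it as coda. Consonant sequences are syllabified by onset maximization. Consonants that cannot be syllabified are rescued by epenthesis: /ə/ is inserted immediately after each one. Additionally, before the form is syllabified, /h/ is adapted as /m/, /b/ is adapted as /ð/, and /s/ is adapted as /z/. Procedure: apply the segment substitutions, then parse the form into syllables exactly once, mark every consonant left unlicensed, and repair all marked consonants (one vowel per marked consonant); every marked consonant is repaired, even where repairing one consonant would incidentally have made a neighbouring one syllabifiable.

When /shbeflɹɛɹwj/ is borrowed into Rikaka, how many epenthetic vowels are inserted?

After substitution the input is /zmðeflɹɛɹwj/.
The unsyllabifiable consonants are /z/, /m/, /l/, /w/, /j/; each receives one epenthetic vowel.

5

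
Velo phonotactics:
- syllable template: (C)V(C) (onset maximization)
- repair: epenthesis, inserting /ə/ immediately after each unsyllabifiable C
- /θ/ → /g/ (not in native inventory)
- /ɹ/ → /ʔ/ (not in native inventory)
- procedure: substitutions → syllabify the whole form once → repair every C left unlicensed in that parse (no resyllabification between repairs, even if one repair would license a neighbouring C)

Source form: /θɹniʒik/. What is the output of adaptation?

gəʔəniʒik

Substitution: /θ/ → /g/, /ɹ/ → /ʔ/, giving /gʔniʒik/.
Syllabifying with onset maximization leaves /g/, /ʔ/ stranded (at most one coda consonant is licensed; onsets are limited to one consonant).
Each unlicensed consonant becomes the onset of a new syllable: /g/ → /gə/, /ʔ/ → /ʔə/.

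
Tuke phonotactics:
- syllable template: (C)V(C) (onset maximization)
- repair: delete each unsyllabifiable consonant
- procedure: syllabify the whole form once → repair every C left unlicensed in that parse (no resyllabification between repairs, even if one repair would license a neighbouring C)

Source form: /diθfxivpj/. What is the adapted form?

diθxiv

Under (C)V(C), the unsyllabifiable consonants are /f/, /p/, /j/ (at most one coda consonant is licensed; onsets are limited to one consonant).
Deletion applies to /f/, /p/, /j/.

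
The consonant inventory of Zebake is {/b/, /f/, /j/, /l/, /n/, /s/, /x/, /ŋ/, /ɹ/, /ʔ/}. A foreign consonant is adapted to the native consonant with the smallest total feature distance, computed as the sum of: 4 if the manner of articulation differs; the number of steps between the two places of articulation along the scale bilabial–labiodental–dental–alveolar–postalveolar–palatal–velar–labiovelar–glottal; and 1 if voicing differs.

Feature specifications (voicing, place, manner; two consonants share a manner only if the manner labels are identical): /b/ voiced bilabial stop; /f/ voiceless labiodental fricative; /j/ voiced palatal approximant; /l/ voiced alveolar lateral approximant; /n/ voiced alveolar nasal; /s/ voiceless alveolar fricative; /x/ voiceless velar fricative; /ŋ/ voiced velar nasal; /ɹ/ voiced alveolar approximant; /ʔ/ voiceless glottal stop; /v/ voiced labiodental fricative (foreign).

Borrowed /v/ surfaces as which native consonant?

f

/f/ is closest: same manner (fricative), place distance 0 (labiodental→labiodental), voicing differs (+1); total 1. Next closest is /s/ at distance 3.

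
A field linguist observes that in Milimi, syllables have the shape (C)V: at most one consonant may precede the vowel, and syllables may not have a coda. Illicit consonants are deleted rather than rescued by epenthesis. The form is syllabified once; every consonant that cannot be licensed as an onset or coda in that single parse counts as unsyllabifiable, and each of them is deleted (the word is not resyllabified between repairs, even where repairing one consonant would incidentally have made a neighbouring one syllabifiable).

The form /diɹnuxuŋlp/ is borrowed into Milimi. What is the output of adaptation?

The consonants /ɹ/, /ŋ/, /l/, /p/ cannot be parsed into a legal (C)V syllable (no codas are permitted; onsets are limited to one consonant).
Deleting the stranded consonants removes /ɹ/, /ŋ/, /l/, /p/.

dinuxu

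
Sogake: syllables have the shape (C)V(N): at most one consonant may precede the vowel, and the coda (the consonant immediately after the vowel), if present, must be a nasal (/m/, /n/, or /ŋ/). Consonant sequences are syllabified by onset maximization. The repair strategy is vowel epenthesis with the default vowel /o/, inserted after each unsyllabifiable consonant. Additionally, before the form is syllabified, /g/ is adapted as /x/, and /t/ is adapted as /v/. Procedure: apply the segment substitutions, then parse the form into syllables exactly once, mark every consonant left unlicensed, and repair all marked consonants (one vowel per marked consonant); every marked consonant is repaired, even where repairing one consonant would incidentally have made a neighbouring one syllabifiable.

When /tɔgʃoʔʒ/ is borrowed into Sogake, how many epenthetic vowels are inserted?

3

After substitution the input is /vɔxʃoʔʒ/.
The unsyllabifiable consonants are /x/, /ʔ/, /ʒ/; each receives one epenthetic vowel.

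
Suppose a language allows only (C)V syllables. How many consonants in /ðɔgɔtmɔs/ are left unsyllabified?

Syllabifying with onset maximization leaves /t/, /s/ stranded (no codas are permitted; onsets are limited to one consonant).

2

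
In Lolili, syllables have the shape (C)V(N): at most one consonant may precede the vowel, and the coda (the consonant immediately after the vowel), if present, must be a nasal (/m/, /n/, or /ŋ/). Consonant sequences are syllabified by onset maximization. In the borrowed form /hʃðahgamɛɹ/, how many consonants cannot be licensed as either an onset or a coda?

4

The consonants /h/, /ʃ/, /h/, /ɹ/ cannot be parsed into a legal (C)V(N) syllable (only a nasal (/m/, /n/, or /ŋ/) is licensed in coda position; onsets are limited to one consonant).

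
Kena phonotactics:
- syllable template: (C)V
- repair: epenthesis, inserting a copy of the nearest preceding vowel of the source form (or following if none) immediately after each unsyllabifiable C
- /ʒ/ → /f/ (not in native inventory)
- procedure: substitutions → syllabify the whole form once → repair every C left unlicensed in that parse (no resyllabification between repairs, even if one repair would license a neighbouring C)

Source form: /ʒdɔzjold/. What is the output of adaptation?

Substitution: /ʒ/ → /f/, giving /fdɔzjold/.
Under (C)V, the unsyllabifiable consonants are /f/, /z/, /l/, /d/ (no codas are permitted; onsets are limited to one consonant).
Epenthesis after each stranded consonant: /f/ → /fɔ/, /z/ → /zɔ/, /l/ → /lo/, /d/ → /do/.

fɔdɔzɔjolodo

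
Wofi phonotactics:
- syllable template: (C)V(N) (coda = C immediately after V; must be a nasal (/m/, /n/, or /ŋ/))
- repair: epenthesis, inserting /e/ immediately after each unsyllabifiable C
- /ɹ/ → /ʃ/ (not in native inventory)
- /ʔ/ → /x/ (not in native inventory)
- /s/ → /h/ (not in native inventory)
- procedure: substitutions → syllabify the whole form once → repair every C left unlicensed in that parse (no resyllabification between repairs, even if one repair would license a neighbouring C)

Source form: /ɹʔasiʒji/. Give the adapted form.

Substitution: /ɹ/ → /ʃ/, /ʔ/ → /x/, /s/ → /h/, giving /ʃxahiʒji/.
Syllabifying with onset maximization leaves /ʃ/, /ʒ/ stranded (only a nasal (/m/, /n/, or /ŋ/) is licensed in coda position; onsets are limited to one consonant).
Epenthesis after each stranded consonant: /ʃ/ → /ʃe/, /ʒ/ → /ʒe/.

ʃexahiʒeji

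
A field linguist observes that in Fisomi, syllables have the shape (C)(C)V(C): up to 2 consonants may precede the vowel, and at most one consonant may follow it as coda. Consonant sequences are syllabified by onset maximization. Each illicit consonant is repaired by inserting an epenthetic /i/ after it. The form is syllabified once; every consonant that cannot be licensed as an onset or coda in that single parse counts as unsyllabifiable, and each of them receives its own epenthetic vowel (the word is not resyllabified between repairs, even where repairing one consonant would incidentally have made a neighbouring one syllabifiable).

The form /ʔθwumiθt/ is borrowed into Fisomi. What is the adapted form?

ʔiθwumiθti

Syllabifying with onset maximization leaves /ʔ/, /t/ stranded (at most one coda consonant is licensed; onsets may contain at most 2 consonants).
Inserting the epenthetic vowel yields /ʔ/ → /ʔi/, /t/ → /ti/.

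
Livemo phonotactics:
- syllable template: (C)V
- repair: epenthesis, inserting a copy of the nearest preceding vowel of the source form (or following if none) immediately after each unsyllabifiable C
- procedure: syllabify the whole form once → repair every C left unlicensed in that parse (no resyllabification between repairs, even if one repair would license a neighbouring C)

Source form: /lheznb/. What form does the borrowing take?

lehezenebe

Syllabifying with onset maximization leaves /l/, /z/, /n/, /b/ stranded (no codas are permitted; onsets are limited to one consonant).
Each unlicensed consonant becomes the onset of a new syllable: /l/ → /le/, /z/ → /ze/, /n/ → /ne/, /b/ → /be/.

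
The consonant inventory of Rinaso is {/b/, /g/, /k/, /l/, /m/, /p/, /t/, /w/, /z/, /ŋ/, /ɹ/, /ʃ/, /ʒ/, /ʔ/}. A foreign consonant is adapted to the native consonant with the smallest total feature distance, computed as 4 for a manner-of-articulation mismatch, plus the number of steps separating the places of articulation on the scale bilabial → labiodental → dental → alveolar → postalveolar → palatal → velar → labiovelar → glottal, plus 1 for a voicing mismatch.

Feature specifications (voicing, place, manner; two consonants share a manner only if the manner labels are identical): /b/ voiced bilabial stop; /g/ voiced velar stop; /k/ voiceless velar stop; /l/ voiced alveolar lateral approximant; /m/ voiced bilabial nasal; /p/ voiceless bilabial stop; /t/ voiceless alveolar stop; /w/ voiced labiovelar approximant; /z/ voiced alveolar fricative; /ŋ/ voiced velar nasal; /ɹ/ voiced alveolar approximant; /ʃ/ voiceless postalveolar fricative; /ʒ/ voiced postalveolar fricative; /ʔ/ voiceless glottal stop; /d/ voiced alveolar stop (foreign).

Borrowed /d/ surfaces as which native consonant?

t

/t/ is closest: same manner (stop), place distance 0 (alveolar→alveolar), voicing differs (+1); total 1. Next closest is /b/ at distance 3.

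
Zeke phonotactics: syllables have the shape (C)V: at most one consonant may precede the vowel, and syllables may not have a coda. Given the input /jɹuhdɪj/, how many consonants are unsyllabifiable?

Under (C)V, the unsyllabifiable consonants are /j/, /h/, /j/ (no codas are permitted; onsets are limited to one consonant).

3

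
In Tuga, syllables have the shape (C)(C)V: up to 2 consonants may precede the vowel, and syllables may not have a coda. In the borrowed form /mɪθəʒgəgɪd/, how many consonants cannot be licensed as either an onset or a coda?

1

Syllabifying with onset maximization leaves /d/ stranded (no codas are permitted; onsets may contain at most 2 consonants).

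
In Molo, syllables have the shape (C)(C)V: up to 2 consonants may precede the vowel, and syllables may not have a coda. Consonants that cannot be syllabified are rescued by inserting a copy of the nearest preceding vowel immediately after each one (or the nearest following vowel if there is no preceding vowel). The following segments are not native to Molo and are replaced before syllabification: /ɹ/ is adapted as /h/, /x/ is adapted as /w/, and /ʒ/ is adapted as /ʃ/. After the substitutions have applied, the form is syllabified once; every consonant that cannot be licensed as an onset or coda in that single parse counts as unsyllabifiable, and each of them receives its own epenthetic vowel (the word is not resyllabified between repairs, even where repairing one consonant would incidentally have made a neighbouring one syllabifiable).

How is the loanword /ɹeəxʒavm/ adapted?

heəwʃavama

Substitution: /ɹ/ → /h/, /x/ → /w/, /ʒ/ → /ʃ/, giving /heəwʃavm/.
The consonants /v/, /m/ cannot be parsed into a legal (C)(C)V syllable (no codas are permitted; onsets may contain at most 2 consonants).
Each unlicensed consonant becomes the onset of a new syllable: /v/ → /va/, /m/ → /ma/.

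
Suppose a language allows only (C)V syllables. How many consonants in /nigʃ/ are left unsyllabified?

Under (C)V, the unsyllabifiable consonants are /g/, /ʃ/ (no codas are permitted; onsets are limited to one consonant).

2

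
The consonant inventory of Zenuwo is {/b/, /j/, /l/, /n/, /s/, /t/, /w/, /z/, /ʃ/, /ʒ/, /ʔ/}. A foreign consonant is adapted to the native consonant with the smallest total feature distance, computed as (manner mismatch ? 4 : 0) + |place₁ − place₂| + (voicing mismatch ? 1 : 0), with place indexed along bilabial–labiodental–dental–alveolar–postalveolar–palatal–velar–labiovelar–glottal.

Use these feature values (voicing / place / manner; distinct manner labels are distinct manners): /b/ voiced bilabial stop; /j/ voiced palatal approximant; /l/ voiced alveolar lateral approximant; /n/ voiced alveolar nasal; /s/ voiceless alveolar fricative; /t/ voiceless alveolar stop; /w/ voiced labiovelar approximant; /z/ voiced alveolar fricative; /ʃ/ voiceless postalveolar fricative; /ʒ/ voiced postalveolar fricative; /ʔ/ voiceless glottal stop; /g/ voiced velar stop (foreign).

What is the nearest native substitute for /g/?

/ʔ/ is closest: same manner (stop), place distance 2 (velar→glottal), voicing differs (+1); total 3. Next closest is /t/ at distance 4.

ʔ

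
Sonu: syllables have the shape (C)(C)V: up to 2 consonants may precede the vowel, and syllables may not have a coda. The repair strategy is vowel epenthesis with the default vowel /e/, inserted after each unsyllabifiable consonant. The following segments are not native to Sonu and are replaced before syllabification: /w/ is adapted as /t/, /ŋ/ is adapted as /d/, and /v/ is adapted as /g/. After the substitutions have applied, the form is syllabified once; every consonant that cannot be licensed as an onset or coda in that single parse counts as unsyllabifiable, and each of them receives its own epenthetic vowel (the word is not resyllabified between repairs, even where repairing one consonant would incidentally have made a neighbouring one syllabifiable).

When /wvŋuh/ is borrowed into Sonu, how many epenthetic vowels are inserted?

2

After substitution the input is /tgduh/.
The unsyllabifiable consonants are /t/, /h/; each receives one epenthetic vowel.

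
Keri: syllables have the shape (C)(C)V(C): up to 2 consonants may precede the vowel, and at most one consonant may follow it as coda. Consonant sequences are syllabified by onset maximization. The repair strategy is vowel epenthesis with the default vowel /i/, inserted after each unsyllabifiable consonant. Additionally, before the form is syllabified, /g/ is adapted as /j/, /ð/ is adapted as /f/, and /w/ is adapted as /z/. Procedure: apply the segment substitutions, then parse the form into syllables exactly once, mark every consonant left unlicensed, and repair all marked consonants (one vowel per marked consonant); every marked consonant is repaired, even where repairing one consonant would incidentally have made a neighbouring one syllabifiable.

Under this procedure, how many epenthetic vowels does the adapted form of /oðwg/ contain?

After substitution the input is /ofzj/.
The unsyllabifiable consonants are /z/, /j/; each receives one epenthetic vowel.

2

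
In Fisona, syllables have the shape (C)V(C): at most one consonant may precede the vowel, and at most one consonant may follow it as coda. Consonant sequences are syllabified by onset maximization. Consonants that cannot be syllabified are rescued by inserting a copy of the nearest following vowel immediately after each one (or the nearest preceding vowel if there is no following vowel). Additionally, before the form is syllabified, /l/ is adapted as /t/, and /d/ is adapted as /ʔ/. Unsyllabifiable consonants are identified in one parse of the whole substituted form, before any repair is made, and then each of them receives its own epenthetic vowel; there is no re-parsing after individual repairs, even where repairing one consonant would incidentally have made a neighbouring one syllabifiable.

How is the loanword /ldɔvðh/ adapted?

tɔʔɔvðɔhɔ

Substitution: /l/ → /t/, /d/ → /ʔ/, giving /tʔɔvðh/.
The consonants /t/, /ð/, /h/ cannot be parsed into a legal (C)V(C) syllable (at most one coda consonant is licensed; onsets are limited to one consonant).
Each unlicensed consonant becomes the onset of a new syllable: /t/ → /tɔ/, /ð/ → /ðɔ/, /h/ → /hɔ/.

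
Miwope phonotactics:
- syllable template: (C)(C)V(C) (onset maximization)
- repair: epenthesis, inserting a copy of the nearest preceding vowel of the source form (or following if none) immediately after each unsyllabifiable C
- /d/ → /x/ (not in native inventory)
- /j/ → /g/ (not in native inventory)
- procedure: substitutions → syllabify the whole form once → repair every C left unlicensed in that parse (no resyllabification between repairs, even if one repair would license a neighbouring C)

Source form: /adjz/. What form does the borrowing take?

Substitution: /d/ → /x/, /j/ → /g/, giving /axgz/.
Syllabifying with onset maximization leaves /g/, /z/ stranded (at most one coda consonant is licensed; onsets may contain at most 2 consonants).
Inserting the epenthetic vowel yields /g/ → /ga/, /z/ → /za/.

axgaza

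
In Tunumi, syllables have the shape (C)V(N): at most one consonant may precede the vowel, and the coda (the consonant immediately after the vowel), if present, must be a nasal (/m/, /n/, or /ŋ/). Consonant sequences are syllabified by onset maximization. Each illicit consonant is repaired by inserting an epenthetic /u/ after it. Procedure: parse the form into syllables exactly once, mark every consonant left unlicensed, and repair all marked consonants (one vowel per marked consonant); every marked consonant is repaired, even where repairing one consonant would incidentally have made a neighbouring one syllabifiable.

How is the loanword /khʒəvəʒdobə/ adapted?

kuhuʒəvəʒudobə

Under (C)V(N), the unsyllabifiable consonants are /k/, /h/, /ʒ/ (only a nasal (/m/, /n/, or /ŋ/) is licensed in coda position; onsets are limited to one consonant).
Inserting the epenthetic vowel yields /k/ → /ku/, /h/ → /hu/, /ʒ/ → /ʒu/.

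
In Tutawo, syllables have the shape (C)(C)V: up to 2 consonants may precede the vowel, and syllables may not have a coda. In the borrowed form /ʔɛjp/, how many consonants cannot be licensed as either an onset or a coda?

Under (C)(C)V, the unsyllabifiable consonants are /j/, /p/ (no codas are permitted; onsets may contain at most 2 consonants).

2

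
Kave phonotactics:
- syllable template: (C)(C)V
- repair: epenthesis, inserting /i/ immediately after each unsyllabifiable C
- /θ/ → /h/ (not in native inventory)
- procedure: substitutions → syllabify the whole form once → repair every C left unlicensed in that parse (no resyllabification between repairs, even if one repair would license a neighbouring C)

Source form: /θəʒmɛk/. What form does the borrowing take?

Substitution: /θ/ → /h/, giving /həʒmɛk/.
Under (C)(C)V, the unsyllabifiable consonants are /k/ (no codas are permitted; onsets may contain at most 2 consonants).
Each unlicensed consonant becomes the onset of a new syllable: /k/ → /ki/.

həʒmɛki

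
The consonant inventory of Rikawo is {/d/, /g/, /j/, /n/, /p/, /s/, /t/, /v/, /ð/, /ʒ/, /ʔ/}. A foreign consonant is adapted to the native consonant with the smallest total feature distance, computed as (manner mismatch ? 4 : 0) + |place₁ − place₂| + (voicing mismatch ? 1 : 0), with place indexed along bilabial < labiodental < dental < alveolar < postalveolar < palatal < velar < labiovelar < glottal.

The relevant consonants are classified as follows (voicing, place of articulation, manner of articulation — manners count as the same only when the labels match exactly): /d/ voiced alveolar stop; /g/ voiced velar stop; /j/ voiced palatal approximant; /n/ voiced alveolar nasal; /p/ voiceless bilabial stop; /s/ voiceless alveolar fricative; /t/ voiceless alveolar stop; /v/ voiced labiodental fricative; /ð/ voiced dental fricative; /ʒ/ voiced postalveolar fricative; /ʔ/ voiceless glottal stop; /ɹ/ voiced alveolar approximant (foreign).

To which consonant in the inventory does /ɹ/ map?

/j/ is closest: same manner (approximant), place distance 2 (alveolar→palatal), same voicing; total 2. Next closest is /d/ at distance 4.

j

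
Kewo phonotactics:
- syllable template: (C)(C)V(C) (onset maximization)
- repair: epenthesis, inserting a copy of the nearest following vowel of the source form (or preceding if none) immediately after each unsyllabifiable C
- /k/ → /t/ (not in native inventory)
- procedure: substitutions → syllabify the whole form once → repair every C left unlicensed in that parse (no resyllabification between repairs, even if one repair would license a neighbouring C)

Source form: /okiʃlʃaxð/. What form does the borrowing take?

Substitution: /k/ → /t/, giving /otiʃlʃaxð/.
The consonants /ð/ cannot be parsed into a legal (C)(C)V(C) syllable (at most one coda consonant is licensed; onsets may contain at most 2 consonants).
Epenthesis after each stranded consonant: /ð/ → /ða/.

otiʃlʃaxða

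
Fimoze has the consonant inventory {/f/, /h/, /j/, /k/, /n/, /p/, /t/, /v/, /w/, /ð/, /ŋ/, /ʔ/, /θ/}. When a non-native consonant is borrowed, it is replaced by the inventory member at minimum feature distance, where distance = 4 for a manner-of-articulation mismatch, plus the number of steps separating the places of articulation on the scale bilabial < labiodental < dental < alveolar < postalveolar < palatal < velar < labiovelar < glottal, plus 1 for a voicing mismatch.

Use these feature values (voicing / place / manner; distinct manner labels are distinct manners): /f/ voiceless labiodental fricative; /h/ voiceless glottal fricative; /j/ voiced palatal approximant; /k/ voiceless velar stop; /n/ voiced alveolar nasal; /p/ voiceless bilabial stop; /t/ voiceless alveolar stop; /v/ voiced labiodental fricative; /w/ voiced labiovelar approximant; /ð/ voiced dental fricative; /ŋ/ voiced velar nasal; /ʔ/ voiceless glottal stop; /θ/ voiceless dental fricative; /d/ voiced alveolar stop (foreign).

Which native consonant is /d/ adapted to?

t

/t/ is closest: same manner (stop), place distance 0 (alveolar→alveolar), voicing differs (+1); total 1. Next closest is /k/ at distance 4.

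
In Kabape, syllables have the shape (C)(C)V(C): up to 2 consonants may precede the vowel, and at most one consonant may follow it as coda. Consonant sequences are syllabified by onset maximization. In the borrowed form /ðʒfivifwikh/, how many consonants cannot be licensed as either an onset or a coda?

The consonants /ð/, /h/ cannot be parsed into a legal (C)(C)V(C) syllable (at most one coda consonant is licensed; onsets may contain at most 2 consonants).

2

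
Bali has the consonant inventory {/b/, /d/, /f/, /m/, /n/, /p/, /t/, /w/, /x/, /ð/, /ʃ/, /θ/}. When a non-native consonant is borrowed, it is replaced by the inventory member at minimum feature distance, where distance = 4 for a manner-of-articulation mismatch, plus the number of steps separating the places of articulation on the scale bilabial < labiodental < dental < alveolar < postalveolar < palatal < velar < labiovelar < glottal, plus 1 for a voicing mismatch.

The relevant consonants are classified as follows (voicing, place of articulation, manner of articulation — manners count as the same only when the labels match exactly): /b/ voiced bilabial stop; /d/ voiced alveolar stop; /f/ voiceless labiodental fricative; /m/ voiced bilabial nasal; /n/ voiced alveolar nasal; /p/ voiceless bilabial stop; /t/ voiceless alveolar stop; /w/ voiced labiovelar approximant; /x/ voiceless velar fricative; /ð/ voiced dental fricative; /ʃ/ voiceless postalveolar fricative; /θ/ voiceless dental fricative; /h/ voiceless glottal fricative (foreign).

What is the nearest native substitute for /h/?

/x/ is closest: same manner (fricative), place distance 2 (glottal→velar), same voicing; total 2. Next closest is /ʃ/ at distance 4.

x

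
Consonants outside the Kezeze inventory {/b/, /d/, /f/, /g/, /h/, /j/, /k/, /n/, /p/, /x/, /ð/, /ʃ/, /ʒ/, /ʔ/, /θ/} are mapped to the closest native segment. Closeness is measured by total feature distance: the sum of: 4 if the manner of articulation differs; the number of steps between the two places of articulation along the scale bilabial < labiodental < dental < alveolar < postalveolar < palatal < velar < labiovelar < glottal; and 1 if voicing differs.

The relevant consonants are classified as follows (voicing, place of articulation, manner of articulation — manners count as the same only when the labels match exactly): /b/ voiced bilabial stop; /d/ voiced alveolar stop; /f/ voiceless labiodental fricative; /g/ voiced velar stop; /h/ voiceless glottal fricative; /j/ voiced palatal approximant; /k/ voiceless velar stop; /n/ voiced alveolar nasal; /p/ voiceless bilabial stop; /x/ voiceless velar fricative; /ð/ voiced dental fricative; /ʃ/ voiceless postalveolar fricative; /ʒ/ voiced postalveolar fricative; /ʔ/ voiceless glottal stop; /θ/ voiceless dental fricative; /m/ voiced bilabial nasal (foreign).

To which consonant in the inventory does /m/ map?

n

/n/ is closest: same manner (nasal), place distance 3 (bilabial→alveolar), same voicing; total 3. Next closest is /b/ at distance 4.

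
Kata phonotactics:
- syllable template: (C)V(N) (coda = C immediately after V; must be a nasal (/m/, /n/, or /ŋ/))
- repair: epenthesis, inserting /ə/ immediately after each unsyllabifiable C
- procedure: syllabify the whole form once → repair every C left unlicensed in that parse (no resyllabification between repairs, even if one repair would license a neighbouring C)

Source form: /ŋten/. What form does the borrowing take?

Syllabifying with onset maximization leaves /ŋ/ stranded (only a nasal (/m/, /n/, or /ŋ/) is licensed in coda position; onsets are limited to one consonant).
Inserting the epenthetic vowel yields /ŋ/ → /ŋə/.

ŋəten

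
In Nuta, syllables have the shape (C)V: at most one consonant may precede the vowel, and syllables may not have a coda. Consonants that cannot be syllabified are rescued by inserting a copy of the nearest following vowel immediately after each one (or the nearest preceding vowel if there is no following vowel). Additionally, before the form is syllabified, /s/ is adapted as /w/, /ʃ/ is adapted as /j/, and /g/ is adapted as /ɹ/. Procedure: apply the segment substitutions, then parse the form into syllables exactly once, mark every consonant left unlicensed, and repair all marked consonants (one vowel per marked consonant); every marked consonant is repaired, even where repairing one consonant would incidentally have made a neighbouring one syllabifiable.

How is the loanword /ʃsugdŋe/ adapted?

juwuɹedeŋe

Substitution: /ʃ/ → /j/, /s/ → /w/, /g/ → /ɹ/, giving /jwuɹdŋe/.
Under (C)V, the unsyllabifiable consonants are /j/, /ɹ/, /d/ (no codas are permitted; onsets are limited to one consonant).
Epenthesis after each stranded consonant: /j/ → /ju/, /ɹ/ → /ɹe/, /d/ → /de/.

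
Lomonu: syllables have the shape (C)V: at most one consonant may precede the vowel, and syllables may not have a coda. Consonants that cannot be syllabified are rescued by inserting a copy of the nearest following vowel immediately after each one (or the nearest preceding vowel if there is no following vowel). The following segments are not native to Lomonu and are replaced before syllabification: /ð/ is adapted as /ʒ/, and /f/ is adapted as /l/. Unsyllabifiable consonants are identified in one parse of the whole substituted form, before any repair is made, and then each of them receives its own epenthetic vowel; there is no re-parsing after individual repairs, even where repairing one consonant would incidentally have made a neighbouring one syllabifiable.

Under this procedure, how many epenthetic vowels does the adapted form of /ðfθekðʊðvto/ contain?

5

After substitution the input is /ʒlθekʒʊʒvto/.
The unsyllabifiable consonants are /ʒ/, /l/, /k/, /ʒ/, /v/; each receives one epenthetic vowel.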